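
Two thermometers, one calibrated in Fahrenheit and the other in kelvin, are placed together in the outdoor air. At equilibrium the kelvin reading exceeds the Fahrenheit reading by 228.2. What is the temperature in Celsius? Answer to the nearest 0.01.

Let x be the Fahrenheit reading; then the kelvin reading is 5/9·x + 255.372.
(5/9·x + 255.372) - x = 228.2  ⇒  (-4/9)·x = -27.1722  ⇒  x = 61.1375°F.
In Celsius: (61.1375 - 32) × 5/9 = 16.19°C.

16.19°C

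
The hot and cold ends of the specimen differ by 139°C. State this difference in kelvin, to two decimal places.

139.00 K

Celsius and kelvin degrees are the same size, so the interval is unchanged: 139.00.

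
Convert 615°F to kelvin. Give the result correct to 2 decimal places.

In Celsius: (615 - 32) × 5/9 = 323.8889°C.
In kelvin: 323.8889 + 273.15 = 597.04 K.

597.04 K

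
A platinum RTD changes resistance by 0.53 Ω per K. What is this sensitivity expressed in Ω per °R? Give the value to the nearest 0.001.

Since only a temperature interval is involved, the additive offset between the scales drops out.
A change of 1°R is a change of 5/9 K, so per °R the value is 0.53 × 5/9 = 0.294.

0.294 Ω per °R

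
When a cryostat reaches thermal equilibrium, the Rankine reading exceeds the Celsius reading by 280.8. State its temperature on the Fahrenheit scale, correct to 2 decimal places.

-442.46°F

Let x be the Rankine reading; then the Celsius reading is 5/9·x - 273.15.
(5/9·x - 273.15) - x = -280.8  ⇒  (-4/9)·x = -7.65  ⇒  x = 17.2125°R.
In Celsius: (17.2125 - 491.67) × 5/9 = -263.5875°C.
In Fahrenheit: -263.5875 × 1.8 + 32 = -442.46°F.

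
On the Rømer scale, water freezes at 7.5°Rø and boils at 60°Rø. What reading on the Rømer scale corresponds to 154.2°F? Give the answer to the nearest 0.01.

First in Celsius: (154.2 - 32) × 5/9 = 67.8889°C.
Linearly onto the Rømer scale: 7.5 + (67.8889 / 100) × (60 - 7.5) = 43.14°Rø.

43.14°Rø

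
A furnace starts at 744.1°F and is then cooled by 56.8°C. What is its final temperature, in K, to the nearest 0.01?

611.96 K

Initial temperature in Celsius: (744.1 - 32) × 5/9 = 395.6111°C.
Final Celsius temperature: 395.6111 - 56.8000 = 338.8111°C.
In kelvin: 338.8111 + 273.15 = 611.96 K.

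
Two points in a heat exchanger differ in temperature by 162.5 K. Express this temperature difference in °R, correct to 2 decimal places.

292.50°R

Only the scale ratio 1.8 matters for a change in temperature.
162.5 × 1.8 = 292.50.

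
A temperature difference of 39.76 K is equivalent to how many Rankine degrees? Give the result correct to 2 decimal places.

71.57°R

An interval of 1 K corresponds to 1.8°R.
39.76 × 1.8 = 71.57.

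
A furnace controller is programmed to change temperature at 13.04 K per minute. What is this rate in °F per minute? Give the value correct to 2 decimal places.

23.47 °F/minute

Since only a temperature interval is involved, the additive offset between the scales drops out.
A change of 1 K is a change of 1.8°F, so 13.04 × 1.8 = 23.47.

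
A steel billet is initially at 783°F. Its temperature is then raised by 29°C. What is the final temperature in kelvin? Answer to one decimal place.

Initial temperature in Celsius: (783 - 32) × 5/9 = 417.2222°C.
Final Celsius temperature: 417.2222 + 29.0000 = 446.2222°C.
In kelvin: 446.2222 + 273.15 = 719.4 K.

719.4 K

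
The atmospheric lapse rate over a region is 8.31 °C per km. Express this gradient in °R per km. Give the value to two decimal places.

14.96 °R/km

The quantity depends on a temperature interval, so only the ratio of degree sizes applies; the offset between the scales is irrelevant.
A change of 1°C is a change of 1.8°R, so 8.31 × 1.8 = 14.96.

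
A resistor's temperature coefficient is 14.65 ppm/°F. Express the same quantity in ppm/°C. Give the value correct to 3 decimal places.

The quantity depends on a temperature interval, so only the ratio of degree sizes applies; the offset between the scales is irrelevant.
A change of 1°C is a change of 1.8°F, so per °C the value is 14.65 × 1.8 = 26.370.

26.370 ppm/°C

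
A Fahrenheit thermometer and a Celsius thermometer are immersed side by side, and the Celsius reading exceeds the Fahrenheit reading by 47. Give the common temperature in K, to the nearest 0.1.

174.4 K

Let x be the Fahrenheit reading; then the Celsius reading is 5/9·x - 17.7778.
(5/9·x - 17.7778) - x = 47  ⇒  (-4/9)·x = 64.7778  ⇒  x = -145.7500°F.
In Celsius: (-145.75 - 32) × 5/9 = -98.7500°C.
In kelvin: -98.7500 + 273.15 = 174.4 K.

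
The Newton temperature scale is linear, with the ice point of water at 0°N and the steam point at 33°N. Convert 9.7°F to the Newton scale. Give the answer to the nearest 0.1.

First in Celsius: (9.7 - 32) × 5/9 = -12.3889°C.
Linearly onto the Newton scale: 0 + (-12.3889 / 100) × (33 - 0) = -4.1°N.

-4.1°N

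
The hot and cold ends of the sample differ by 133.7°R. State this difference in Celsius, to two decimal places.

74.28°C

Only the scale ratio 5/9 matters for a change in temperature.
133.7 × 5/9 = 74.28.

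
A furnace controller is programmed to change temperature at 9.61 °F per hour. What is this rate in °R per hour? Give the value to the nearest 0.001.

9.610 °R/hour

Since only a temperature interval is involved, the additive offset between the scales drops out.
A change of 1°F is a change of 1°R, so 9.61 × 1 = 9.610.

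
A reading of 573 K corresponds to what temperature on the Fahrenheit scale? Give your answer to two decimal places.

In Celsius: 573 - 273.15 = 299.8500°C.
In Fahrenheit: 299.8500 × 1.8 + 32 = 571.73°F.

571.73°F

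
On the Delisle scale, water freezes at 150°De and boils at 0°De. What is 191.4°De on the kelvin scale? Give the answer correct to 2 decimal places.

Linear interpolation between the fixed points: C = (191.4 - 150) × 100 / (0 - 150) = -27.6000°C.
Then -27.6000 + 273.15 = 245.55 K.

245.55 K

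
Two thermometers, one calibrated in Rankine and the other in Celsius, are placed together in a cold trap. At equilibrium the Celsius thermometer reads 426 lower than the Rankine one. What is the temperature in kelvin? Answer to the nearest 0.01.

191.06 K

Let x be the Rankine reading; then the Celsius reading is 5/9·x - 273.15.
(5/9·x - 273.15) - x = -426  ⇒  (-4/9)·x = -152.85  ⇒  x = 343.9125°R.
In Celsius: (343.9125 - 491.67) × 5/9 = -82.0875°C.
In kelvin: -82.0875 + 273.15 = 191.06 K.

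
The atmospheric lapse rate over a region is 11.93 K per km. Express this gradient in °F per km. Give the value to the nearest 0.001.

21.474 °F/km

The quantity depends on a temperature interval, so only the ratio of degree sizes applies; the offset between the scales is irrelevant.
A change of 1 K is a change of 1.8°F, so 11.93 × 1.8 = 21.474.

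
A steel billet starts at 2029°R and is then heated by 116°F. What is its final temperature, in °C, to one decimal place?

Initial temperature in Celsius: (2029 - 491.67) × 5/9 = 854.0722°C.
The 116°F change is an interval, so only the factor 5/9 applies: +116 × 5/9 = +64.4444°C.
Final Celsius temperature: 854.0722 + 64.4444 = 918.5167°C.

918.5°C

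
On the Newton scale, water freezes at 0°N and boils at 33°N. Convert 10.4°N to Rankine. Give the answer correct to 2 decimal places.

548.40°R

Linear interpolation between the fixed points: C = (10.4 - 0) × 100 / (33 - 0) = 31.5152°C.
Then 31.5152 × 1.8 + 491.67 = 548.40°R.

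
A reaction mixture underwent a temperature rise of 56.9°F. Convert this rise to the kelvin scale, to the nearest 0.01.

For a temperature interval the offset drops out; only the factor 5/9 applies.
56.9 × 5/9 = 31.61.

31.61 K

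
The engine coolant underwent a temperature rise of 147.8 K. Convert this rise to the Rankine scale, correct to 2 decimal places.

An interval of 1 K corresponds to 1.8°R.
147.8 × 1.8 = 266.04.

266.04°R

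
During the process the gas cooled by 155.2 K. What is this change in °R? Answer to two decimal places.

279.36°R

For a temperature interval the offset drops out; only the factor 1.8 applies.
155.2 × 1.8 = 279.36.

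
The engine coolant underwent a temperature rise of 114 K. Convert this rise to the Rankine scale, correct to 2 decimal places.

Only the scale ratio 1.8 matters for a change in temperature.
114 × 1.8 = 205.20.

205.20°R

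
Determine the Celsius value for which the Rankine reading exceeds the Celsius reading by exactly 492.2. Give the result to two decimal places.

Let C be the Celsius reading. The Rankine reading is R = 1.8·C + 491.67.
Require R - C = 492.2: (0.8)·C + 491.67 = 492.2.
C = (492.2 - 491.67) / (0.8) = 0.66.

0.66°C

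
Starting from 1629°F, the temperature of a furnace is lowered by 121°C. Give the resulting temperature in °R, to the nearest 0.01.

Initial temperature in Celsius: (1629 - 32) × 5/9 = 887.2222°C.
Final Celsius temperature: 887.2222 - 121.0000 = 766.2222°C.
In Rankine: 766.2222 × 1.8 + 491.67 = 1870.87°R.

1870.87°R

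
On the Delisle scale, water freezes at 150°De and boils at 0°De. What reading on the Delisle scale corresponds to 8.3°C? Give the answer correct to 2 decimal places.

137.55°De

Linearly onto the Delisle scale: 150 + (8.3000 / 100) × (0 - 150) = 137.55°De.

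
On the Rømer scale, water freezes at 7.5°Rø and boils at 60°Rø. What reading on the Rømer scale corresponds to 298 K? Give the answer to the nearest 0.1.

20.5°Rø

First in Celsius: 298 - 273.15 = 24.8500°C.
Linearly onto the Rømer scale: 7.5 + (24.8500 / 100) × (60 - 7.5) = 20.5°Rø.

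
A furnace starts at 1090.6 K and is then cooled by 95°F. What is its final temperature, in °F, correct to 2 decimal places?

Initial temperature in Celsius: 1090.6 - 273.15 = 817.4500°C.
The 95°F change is an interval, so only the factor 5/9 applies: -95 × 5/9 = -52.7778°C.
Final Celsius temperature: 817.4500 - 52.7778 = 764.6722°C.
In Fahrenheit: 764.6722 × 1.8 + 32 = 1408.41°F.

1408.41°F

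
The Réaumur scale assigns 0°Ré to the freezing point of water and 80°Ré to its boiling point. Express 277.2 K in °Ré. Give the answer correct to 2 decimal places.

First in Celsius: 277.2 - 273.15 = 4.0500°C.
Linearly onto the Réaumur scale: 0 + (4.0500 / 100) × (80 - 0) = 3.24°Ré.

3.24°Ré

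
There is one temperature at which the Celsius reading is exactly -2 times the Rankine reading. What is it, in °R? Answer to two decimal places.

Let R be the Rankine reading. The Celsius reading is C = 5/9·R - 273.15.
Require C = -2·R: 5/9·R - 273.15 = -2·R.
(23/9)·R = 273.15  ⇒  R = 106.88.

106.88°R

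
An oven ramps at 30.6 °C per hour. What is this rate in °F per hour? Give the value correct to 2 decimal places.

55.08 °F/hour

Since only a temperature interval is involved, the additive offset between the scales drops out.
A change of 1°C is a change of 1.8°F, so 30.6 × 1.8 = 55.08.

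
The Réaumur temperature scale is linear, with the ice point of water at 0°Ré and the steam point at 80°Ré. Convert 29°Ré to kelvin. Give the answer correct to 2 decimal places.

309.40 K

Linear interpolation between the fixed points: C = (29 - 0) × 100 / (80 - 0) = 36.2500°C.
Then 36.2500 + 273.15 = 309.40 K.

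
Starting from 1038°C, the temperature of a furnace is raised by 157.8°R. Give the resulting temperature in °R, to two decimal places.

The 157.8°R change is an interval, so only the factor 5/9 applies: +157.8 × 5/9 = +87.6667°C.
Final Celsius temperature: 1038.0000 + 87.6667 = 1125.6667°C.
In Rankine: 1125.6667 × 1.8 + 491.67 = 2517.87°R.

2517.87°R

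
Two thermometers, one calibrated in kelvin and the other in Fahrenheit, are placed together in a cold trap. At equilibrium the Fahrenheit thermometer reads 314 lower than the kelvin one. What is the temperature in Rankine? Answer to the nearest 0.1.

Let x be the kelvin reading; then the Fahrenheit reading is 1.8·x - 459.67.
(1.8·x - 459.67) - x = -314  ⇒  (0.8)·x = 145.67  ⇒  x = 182.0875 K.
In Celsius: 182.0875 - 273.15 = -91.0625°C.
In Rankine: -91.0625 × 1.8 + 491.67 = 327.8°R.

327.8°R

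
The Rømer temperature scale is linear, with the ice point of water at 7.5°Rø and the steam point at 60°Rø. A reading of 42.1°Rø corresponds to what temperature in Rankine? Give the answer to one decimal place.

Linear interpolation between the fixed points: C = (42.1 - 7.5) × 100 / (60 - 7.5) = 65.9048°C.
Then 65.9048 × 1.8 + 491.67 = 610.3°R.

610.3°R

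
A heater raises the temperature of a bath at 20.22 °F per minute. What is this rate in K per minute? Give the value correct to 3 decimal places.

11.233 K/minute

Since only a temperature interval is involved, the additive offset between the scales drops out.
A change of 1°F is a change of 5/9 K, so 20.22 × 5/9 = 11.233.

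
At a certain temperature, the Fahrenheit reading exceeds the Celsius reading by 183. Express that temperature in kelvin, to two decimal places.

Let x be the Fahrenheit reading; then the Celsius reading is 5/9·x - 17.7778.
(5/9·x - 17.7778) - x = -183  ⇒  (-4/9)·x = -165.222  ⇒  x = 371.7500°F.
In Celsius: (371.75 - 32) × 5/9 = 188.7500°C.
In kelvin: 188.7500 + 273.15 = 461.90 K.

461.90 K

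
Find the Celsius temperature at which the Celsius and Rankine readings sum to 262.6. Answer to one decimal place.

-81.8°C

Let C be the Celsius reading. The Rankine reading is R = 1.8·C + 491.67.
Require C + R = 262.6: (2.8)·C + 491.67 = 262.6.
C = (262.6 - 491.67) / (2.8) = -81.8.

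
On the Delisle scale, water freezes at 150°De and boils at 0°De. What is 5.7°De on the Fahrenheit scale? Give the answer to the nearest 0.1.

205.2°F

Linear interpolation between the fixed points: C = (5.7 - 150) × 100 / (0 - 150) = 96.2000°C.
Then 96.2000 × 1.8 + 32 = 205.2°F.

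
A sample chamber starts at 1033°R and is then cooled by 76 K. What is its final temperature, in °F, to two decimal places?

436.53°F

Initial temperature in Celsius: (1033 - 491.67) × 5/9 = 300.7389°C.
The 76 K change is an interval; Kelvin and Celsius degrees are the same size, so ΔC = -76°C.
Final Celsius temperature: 300.7389 - 76.0000 = 224.7389°C.
In Fahrenheit: 224.7389 × 1.8 + 32 = 436.53°F.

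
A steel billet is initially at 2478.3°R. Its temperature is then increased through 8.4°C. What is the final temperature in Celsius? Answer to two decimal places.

Initial temperature in Celsius: (2478.3 - 491.67) × 5/9 = 1103.6833°C.
Final Celsius temperature: 1103.6833 + 8.4000 = 1112.0833°C.

1112.08°C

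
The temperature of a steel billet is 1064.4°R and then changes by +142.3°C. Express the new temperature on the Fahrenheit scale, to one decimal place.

Initial temperature in Celsius: (1064.4 - 491.67) × 5/9 = 318.1833°C.
Final Celsius temperature: 318.1833 + 142.3000 = 460.4833°C.
In Fahrenheit: 460.4833 × 1.8 + 32 = 860.9°F.

860.9°F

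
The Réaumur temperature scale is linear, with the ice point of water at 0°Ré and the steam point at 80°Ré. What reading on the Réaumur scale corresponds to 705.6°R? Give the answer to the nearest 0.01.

First in Celsius: (705.6 - 491.67) × 5/9 = 118.8500°C.
Linearly onto the Réaumur scale: 0 + (118.8500 / 100) × (80 - 0) = 95.08°Ré.

95.08°Ré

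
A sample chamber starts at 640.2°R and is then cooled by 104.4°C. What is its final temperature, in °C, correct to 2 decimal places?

Initial temperature in Celsius: (640.2 - 491.67) × 5/9 = 82.5167°C.
Final Celsius temperature: 82.5167 - 104.4000 = -21.8833°C.

-21.88°C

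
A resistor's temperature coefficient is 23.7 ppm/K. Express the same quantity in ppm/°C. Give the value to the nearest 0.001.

The quantity depends on a temperature interval, so only the ratio of degree sizes applies; the offset between the scales is irrelevant.
A change of 1°C is a change of 1 K, so per °C the value is 23.7 × 1 = 23.700.

23.700 ppm/°C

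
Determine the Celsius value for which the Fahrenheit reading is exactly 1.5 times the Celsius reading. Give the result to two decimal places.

-106.67°C

Let C be the Celsius reading. The Fahrenheit reading is F = 1.8·C + 32.
Require F = 1.5·C: 1.8·C + 32 = 1.5·C.
(0.3)·C = -32  ⇒  C = -106.67.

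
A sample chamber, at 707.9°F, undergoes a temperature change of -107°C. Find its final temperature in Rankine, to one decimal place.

975.0°R

Initial temperature in Celsius: (707.9 - 32) × 5/9 = 375.5000°C.
Final Celsius temperature: 375.5000 - 107.0000 = 268.5000°C.
In Rankine: 268.5000 × 1.8 + 491.67 = 975.0°R.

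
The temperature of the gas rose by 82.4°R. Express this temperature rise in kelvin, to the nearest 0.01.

An interval of 1°R corresponds to 5/9 K.
82.4 × 5/9 = 45.78.

45.78 K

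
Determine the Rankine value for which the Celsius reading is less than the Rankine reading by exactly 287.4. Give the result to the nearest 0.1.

32.1°R

Let R be the Rankine reading. The Celsius reading is C = 5/9·R - 273.15.
Require C - R = -287.4: (-4/9)·R - 273.15 = -287.4.
R = (-287.4 + 273.15) / (-4/9) = 32.1.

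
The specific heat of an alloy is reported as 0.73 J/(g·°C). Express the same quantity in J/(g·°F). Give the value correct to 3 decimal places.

Since only a temperature interval is involved, the additive offset between the scales drops out.
A change of 1°F is a change of 5/9°C, so per °F the value is 0.73 × 5/9 = 0.406.

0.406 J/(g·°F)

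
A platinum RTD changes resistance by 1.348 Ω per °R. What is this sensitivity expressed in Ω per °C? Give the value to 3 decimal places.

The quantity depends on a temperature interval, so only the ratio of degree sizes applies; the offset between the scales is irrelevant.
A change of 1°C is a change of 1.8°R, so per °C the value is 1.348 × 1.8 = 2.426.

2.426 Ω per °C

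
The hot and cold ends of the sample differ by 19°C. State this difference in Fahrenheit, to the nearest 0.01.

Only the scale ratio 1.8 matters for a change in temperature.
19 × 1.8 = 34.20.

34.20°F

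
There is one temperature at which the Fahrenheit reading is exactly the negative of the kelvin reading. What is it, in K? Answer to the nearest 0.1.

164.2 K

Let K be the kelvin reading. The Fahrenheit reading is F = 1.8·K - 459.67.
Require F = -1·K: 1.8·K - 459.67 = -1·K.
(2.8)·K = 459.67  ⇒  K = 164.2.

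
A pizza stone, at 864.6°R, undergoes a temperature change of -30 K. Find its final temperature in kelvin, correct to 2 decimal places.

Initial temperature in Celsius: (864.6 - 491.67) × 5/9 = 207.1833°C.
The 30 K change is an interval; Kelvin and Celsius degrees are the same size, so ΔC = -30°C.
Final Celsius temperature: 207.1833 - 30.0000 = 177.1833°C.
In kelvin: 177.1833 + 273.15 = 450.33 K.

450.33 K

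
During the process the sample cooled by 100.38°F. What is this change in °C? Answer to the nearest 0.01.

An interval of 1°F corresponds to 5/9°C.
100.38 × 5/9 = 55.77.

55.77°C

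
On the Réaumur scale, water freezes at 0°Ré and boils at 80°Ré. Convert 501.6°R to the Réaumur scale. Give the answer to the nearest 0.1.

First in Celsius: (501.6 - 491.67) × 5/9 = 5.5167°C.
Linearly onto the Réaumur scale: 0 + (5.5167 / 100) × (80 - 0) = 4.4°Ré.

4.4°Ré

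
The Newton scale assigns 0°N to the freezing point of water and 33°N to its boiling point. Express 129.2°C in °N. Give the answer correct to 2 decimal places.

Linearly onto the Newton scale: 0 + (129.2000 / 100) × (33 - 0) = 42.64°N.

42.64°N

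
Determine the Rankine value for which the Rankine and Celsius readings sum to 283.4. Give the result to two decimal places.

Let R be the Rankine reading. The Celsius reading is C = 5/9·R - 273.15.
Require R + C = 283.4: (14/9)·R - 273.15 = 283.4.
R = (283.4 + 273.15) / (14/9) = 357.78.

357.78°R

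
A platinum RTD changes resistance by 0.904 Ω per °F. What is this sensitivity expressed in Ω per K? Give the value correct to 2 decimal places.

1.63 Ω per K

The quantity depends on a temperature interval, so only the ratio of degree sizes applies; the offset between the scales is irrelevant.
A change of 1 K is a change of 1.8°F, so per K the value is 0.904 × 1.8 = 1.63.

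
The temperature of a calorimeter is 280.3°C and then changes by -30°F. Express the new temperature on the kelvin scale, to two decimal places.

The 30°F change is an interval, so only the factor 5/9 applies: -30 × 5/9 = -16.6667°C.
Final Celsius temperature: 280.3000 - 16.6667 = 263.6333°C.
In kelvin: 263.6333 + 273.15 = 536.78 K.

536.78 K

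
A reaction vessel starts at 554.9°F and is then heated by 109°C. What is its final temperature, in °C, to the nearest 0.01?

399.50°C

Initial temperature in Celsius: (554.9 - 32) × 5/9 = 290.5000°C.
Final Celsius temperature: 290.5000 + 109.0000 = 399.5000°C.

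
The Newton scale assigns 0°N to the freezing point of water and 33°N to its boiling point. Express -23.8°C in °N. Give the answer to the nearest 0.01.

Linearly onto the Newton scale: 0 + (-23.8000 / 100) × (33 - 0) = -7.85°N.

-7.85°N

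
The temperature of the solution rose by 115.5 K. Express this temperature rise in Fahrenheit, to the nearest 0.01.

For a temperature interval the offset drops out; only the factor 1.8 applies.
115.5 × 1.8 = 207.90.

207.90°F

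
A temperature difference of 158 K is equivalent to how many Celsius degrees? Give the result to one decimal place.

Kelvin and Celsius degrees are the same size, so the interval is unchanged: 158.0.

158.0°C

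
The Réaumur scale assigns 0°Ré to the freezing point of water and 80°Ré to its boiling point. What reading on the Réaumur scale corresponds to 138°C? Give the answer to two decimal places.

110.40°Ré

Linearly onto the Réaumur scale: 0 + (138.0000 / 100) × (80 - 0) = 110.40°Ré.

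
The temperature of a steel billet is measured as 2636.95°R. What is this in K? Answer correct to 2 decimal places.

1464.97 K

In Celsius: (2636.95 - 491.67) × 5/9 = 1191.8222°C.
In kelvin: 1191.8222 + 273.15 = 1464.97 K.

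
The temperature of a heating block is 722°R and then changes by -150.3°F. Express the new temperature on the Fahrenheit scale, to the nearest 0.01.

Initial temperature in Celsius: (722 - 491.67) × 5/9 = 127.9611°C.
The 150.3°F change is an interval, so only the factor 5/9 applies: -150.3 × 5/9 = -83.5000°C.
Final Celsius temperature: 127.9611 - 83.5000 = 44.4611°C.
In Fahrenheit: 44.4611 × 1.8 + 32 = 112.03°F.

112.03°F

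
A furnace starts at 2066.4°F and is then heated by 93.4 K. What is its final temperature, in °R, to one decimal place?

2694.2°R

Initial temperature in Celsius: (2066.4 - 32) × 5/9 = 1130.2222°C.
The 93.4 K change is an interval; Kelvin and Celsius degrees are the same size, so ΔC = +93.4°C.
Final Celsius temperature: 1130.2222 + 93.4000 = 1223.6222°C.
In Rankine: 1223.6222 × 1.8 + 491.67 = 2694.2°R.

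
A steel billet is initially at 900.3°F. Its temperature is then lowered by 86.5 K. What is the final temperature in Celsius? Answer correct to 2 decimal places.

Initial temperature in Celsius: (900.3 - 32) × 5/9 = 482.3889°C.
The 86.5 K change is an interval; Kelvin and Celsius degrees are the same size, so ΔC = -86.5°C.
Final Celsius temperature: 482.3889 - 86.5000 = 395.8889°C.

395.89°C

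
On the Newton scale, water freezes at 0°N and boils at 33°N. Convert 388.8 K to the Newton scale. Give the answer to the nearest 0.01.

38.16°N

First in Celsius: 388.8 - 273.15 = 115.6500°C.
Linearly onto the Newton scale: 0 + (115.6500 / 100) × (33 - 0) = 38.16°N.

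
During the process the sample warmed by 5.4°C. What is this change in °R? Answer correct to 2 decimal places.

9.72°R

For a temperature interval the offset drops out; only the factor 1.8 applies.
5.4 × 1.8 = 9.72.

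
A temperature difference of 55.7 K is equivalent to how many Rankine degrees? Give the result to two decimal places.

Only the scale ratio 1.8 matters for a change in temperature.
55.7 × 1.8 = 100.26.

100.26°R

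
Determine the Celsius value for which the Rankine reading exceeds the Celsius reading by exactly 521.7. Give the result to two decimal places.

37.54°C

Let C be the Celsius reading. The Rankine reading is R = 1.8·C + 491.67.
Require R - C = 521.7: (0.8)·C + 491.67 = 521.7.
C = (521.7 - 491.67) / (0.8) = 37.54.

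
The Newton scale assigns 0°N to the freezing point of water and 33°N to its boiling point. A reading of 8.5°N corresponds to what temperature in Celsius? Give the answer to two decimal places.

Linear interpolation between the fixed points: C = (8.5 - 0) × 100 / (33 - 0) = 25.7576°C.

25.76°C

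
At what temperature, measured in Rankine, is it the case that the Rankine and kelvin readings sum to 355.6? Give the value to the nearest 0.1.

Let R be the Rankine reading. The kelvin reading is K = 5/9·R.
Require R + K = 355.6: (14/9)·R = 355.6.
R = (355.6) / (14/9) = 228.6.

228.6°R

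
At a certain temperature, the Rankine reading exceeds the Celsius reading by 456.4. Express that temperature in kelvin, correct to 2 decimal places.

229.06 K

Let x be the Celsius reading; then the Rankine reading is 1.8·x + 491.67.
(1.8·x + 491.67) - x = 456.4  ⇒  (0.8)·x = -35.27  ⇒  x = -44.0875°C.
In kelvin: -44.0875 + 273.15 = 229.06 K.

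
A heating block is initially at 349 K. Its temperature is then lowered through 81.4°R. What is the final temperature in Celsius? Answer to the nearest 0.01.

Initial temperature in Celsius: 349 - 273.15 = 75.8500°C.
The 81.4°R change is an interval, so only the factor 5/9 applies: -81.4 × 5/9 = -45.2222°C.
Final Celsius temperature: 75.8500 - 45.2222 = 30.6278°C.

30.63°C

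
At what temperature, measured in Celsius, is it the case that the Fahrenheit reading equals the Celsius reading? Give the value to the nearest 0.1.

Let C be the Celsius reading. The Fahrenheit reading is F = 1.8·C + 32.
Set F = C: 1.8·C + 32 = C.
(0.8)·C = -32  ⇒  C = -40.0.

-40.0°C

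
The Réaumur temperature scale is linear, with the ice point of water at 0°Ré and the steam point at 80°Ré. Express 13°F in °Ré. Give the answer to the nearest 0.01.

First in Celsius: (13 - 32) × 5/9 = -10.5556°C.
Linearly onto the Réaumur scale: 0 + (-10.5556 / 100) × (80 - 0) = -8.44°Ré.

-8.44°Ré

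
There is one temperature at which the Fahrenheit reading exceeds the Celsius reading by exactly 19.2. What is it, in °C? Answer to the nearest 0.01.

Let C be the Celsius reading. The Fahrenheit reading is F = 1.8·C + 32.
Require F - C = 19.2: (0.8)·C + 32 = 19.2.
C = (19.2 - 32) / (0.8) = -16.00.

-16.00°C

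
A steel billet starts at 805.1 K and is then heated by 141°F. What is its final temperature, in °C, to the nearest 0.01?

610.28°C

Initial temperature in Celsius: 805.1 - 273.15 = 531.9500°C.
The 141°F change is an interval, so only the factor 5/9 applies: +141 × 5/9 = +78.3333°C.
Final Celsius temperature: 531.9500 + 78.3333 = 610.2833°C.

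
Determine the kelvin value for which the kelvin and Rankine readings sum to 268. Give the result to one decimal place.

95.7 K

Let K be the kelvin reading. The Rankine reading is R = 1.8·K.
Require K + R = 268: (2.8)·K = 268.
K = (268) / (2.8) = 95.7.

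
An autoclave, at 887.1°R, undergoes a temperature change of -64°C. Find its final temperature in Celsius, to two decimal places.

155.68°C

Initial temperature in Celsius: (887.1 - 491.67) × 5/9 = 219.6833°C.
Final Celsius temperature: 219.6833 - 64.0000 = 155.6833°C.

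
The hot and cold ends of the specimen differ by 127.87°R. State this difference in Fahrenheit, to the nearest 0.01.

127.87°F

Rankine and Fahrenheit degrees are the same size, so the interval is unchanged: 127.87.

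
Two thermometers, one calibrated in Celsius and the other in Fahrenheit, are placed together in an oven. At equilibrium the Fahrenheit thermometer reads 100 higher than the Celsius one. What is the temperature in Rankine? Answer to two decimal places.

644.67°R

Let x be the Celsius reading; then the Fahrenheit reading is 1.8·x + 32.
(1.8·x + 32) - x = 100  ⇒  (0.8)·x = 68  ⇒  x = 85.0000°C.
In Rankine: 85.0000 × 1.8 + 491.67 = 644.67°R.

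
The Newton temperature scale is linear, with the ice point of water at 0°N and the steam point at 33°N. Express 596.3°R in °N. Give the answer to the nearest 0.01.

19.18°N

First in Celsius: (596.3 - 491.67) × 5/9 = 58.1278°C.
Linearly onto the Newton scale: 0 + (58.1278 / 100) × (33 - 0) = 19.18°N.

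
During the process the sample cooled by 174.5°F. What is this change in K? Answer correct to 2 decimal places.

96.94 K

Only the scale ratio 5/9 matters for a change in temperature.
174.5 × 5/9 = 96.94.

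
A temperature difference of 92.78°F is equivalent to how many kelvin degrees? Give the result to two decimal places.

For a temperature interval the offset drops out; only the factor 5/9 applies.
92.78 × 5/9 = 51.54.

51.54 K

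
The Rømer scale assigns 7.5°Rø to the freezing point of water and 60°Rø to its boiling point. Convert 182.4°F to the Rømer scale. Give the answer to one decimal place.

51.4°Rø

First in Celsius: (182.4 - 32) × 5/9 = 83.5556°C.
Linearly onto the Rømer scale: 7.5 + (83.5556 / 100) × (60 - 7.5) = 51.4°Rø.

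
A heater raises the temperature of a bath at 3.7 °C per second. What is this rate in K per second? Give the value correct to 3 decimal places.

3.700 K/second

Since only a temperature interval is involved, the additive offset between the scales drops out.
A change of 1°C is a change of 1 K, so 3.7 × 1 = 3.700.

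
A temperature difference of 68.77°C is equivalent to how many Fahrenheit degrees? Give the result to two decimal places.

For a temperature interval the offset drops out; only the factor 1.8 applies.
68.77 × 1.8 = 123.79.

123.79°F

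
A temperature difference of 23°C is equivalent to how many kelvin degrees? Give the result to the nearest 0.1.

Celsius and kelvin degrees are the same size, so the interval is unchanged: 23.0.

23.0 K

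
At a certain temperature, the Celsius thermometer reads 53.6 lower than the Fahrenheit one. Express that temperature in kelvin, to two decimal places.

300.15 K

Let x be the Fahrenheit reading; then the Celsius reading is 5/9·x - 17.7778.
(5/9·x - 17.7778) - x = -53.6  ⇒  (-4/9)·x = -35.8222  ⇒  x = 80.6000°F.
In Celsius: (80.6 - 32) × 5/9 = 27.0000°C.
In kelvin: 27.0000 + 273.15 = 300.15 K.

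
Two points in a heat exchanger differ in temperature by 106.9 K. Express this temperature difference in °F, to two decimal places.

192.42°F

An interval of 1 K corresponds to 1.8°F.
106.9 × 1.8 = 192.42.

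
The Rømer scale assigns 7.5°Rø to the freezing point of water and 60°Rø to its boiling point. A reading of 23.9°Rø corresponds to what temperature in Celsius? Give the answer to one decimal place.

Linear interpolation between the fixed points: C = (23.9 - 7.5) × 100 / (60 - 7.5) = 31.2381°C.

31.2°C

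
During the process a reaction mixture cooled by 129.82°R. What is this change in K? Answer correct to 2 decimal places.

Only the scale ratio 5/9 matters for a change in temperature.
129.82 × 5/9 = 72.12.

72.12 K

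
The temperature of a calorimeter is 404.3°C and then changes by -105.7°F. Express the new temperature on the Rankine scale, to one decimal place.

The 105.7°F change is an interval, so only the factor 5/9 applies: -105.7 × 5/9 = -58.7222°C.
Final Celsius temperature: 404.3000 - 58.7222 = 345.5778°C.
In Rankine: 345.5778 × 1.8 + 491.67 = 1113.7°R.

1113.7°R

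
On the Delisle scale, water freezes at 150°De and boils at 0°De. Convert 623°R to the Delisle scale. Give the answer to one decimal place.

First in Celsius: (623 - 491.67) × 5/9 = 72.9611°C.
Linearly onto the Delisle scale: 150 + (72.9611 / 100) × (0 - 150) = 40.6°De.

40.6°De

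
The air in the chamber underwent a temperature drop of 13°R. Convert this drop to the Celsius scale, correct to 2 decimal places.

7.22°C

An interval of 1°R corresponds to 5/9°C.
13 × 5/9 = 7.22.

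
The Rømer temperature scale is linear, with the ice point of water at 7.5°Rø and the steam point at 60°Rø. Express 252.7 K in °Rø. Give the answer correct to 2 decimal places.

-3.24°Rø

First in Celsius: 252.7 - 273.15 = -20.4500°C.
Linearly onto the Rømer scale: 7.5 + (-20.4500 / 100) × (60 - 7.5) = -3.24°Rø.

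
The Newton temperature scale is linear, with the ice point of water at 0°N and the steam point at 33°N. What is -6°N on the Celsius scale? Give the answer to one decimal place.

-18.2°C

Linear interpolation between the fixed points: C = (-6 - 0) × 100 / (33 - 0) = -18.1818°C.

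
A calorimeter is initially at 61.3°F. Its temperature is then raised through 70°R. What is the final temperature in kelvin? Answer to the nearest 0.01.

328.32 K

Initial temperature in Celsius: (61.3 - 32) × 5/9 = 16.2778°C.
The 70°R change is an interval, so only the factor 5/9 applies: +70 × 5/9 = +38.8889°C.
Final Celsius temperature: 16.2778 + 38.8889 = 55.1667°C.
In kelvin: 55.1667 + 273.15 = 328.32 K.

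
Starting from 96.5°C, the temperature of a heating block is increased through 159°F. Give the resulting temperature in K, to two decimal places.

The 159°F change is an interval, so only the factor 5/9 applies: +159 × 5/9 = +88.3333°C.
Final Celsius temperature: 96.5000 + 88.3333 = 184.8333°C.
In kelvin: 184.8333 + 273.15 = 457.98 K.

457.98 K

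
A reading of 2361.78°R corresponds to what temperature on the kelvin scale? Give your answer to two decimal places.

1312.10 K

In Celsius: (2361.78 - 491.67) × 5/9 = 1038.9500°C.
In kelvin: 1038.9500 + 273.15 = 1312.10 K.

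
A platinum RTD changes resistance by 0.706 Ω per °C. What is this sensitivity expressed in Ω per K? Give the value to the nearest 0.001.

Since only a temperature interval is involved, the additive offset between the scales drops out.
A change of 1 K is a change of 1°C, so per K the value is 0.706 × 1 = 0.706.

0.706 Ω per K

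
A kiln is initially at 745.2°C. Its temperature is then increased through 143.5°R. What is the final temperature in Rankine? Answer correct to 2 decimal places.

The 143.5°R change is an interval, so only the factor 5/9 applies: +143.5 × 5/9 = +79.7222°C.
Final Celsius temperature: 745.2000 + 79.7222 = 824.9222°C.
In Rankine: 824.9222 × 1.8 + 491.67 = 1976.53°R.

1976.53°R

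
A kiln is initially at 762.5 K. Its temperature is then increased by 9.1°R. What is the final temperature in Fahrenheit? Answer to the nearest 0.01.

921.93°F

Initial temperature in Celsius: 762.5 - 273.15 = 489.3500°C.
The 9.1°R change is an interval, so only the factor 5/9 applies: +9.1 × 5/9 = +5.0556°C.
Final Celsius temperature: 489.3500 + 5.0556 = 494.4056°C.
In Fahrenheit: 494.4056 × 1.8 + 32 = 921.93°F.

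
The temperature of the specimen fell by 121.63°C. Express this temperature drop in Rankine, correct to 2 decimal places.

218.93°R

An interval of 1°C corresponds to 1.8°R.
121.63 × 1.8 = 218.93.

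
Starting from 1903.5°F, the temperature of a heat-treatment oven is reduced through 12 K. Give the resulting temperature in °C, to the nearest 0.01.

1027.72°C

Initial temperature in Celsius: (1903.5 - 32) × 5/9 = 1039.7222°C.
The 12 K change is an interval; Kelvin and Celsius degrees are the same size, so ΔC = -12°C.
Final Celsius temperature: 1039.7222 - 12.0000 = 1027.7222°C.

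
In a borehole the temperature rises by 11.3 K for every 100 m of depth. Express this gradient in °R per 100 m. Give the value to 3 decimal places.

Since only a temperature interval is involved, the additive offset between the scales drops out.
A change of 1 K is a change of 1.8°R, so 11.3 × 1.8 = 20.340.

20.340 °R/100 m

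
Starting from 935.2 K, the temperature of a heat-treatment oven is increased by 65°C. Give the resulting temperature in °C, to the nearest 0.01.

Initial temperature in Celsius: 935.2 - 273.15 = 662.0500°C.
Final Celsius temperature: 662.0500 + 65.0000 = 727.0500°C.

727.05°C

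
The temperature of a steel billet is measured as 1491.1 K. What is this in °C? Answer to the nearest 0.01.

1217.95°C

In Celsius: 1491.1 - 273.15 = 1217.9500°C.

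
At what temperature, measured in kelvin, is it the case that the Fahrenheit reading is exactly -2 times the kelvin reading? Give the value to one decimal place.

Let K be the kelvin reading. The Fahrenheit reading is F = 1.8·K - 459.67.
Require F = -2·K: 1.8·K - 459.67 = -2·K.
(3.8)·K = 459.67  ⇒  K = 121.0.

121.0 K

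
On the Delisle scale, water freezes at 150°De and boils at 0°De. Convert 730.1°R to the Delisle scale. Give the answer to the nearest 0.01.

First in Celsius: (730.1 - 491.67) × 5/9 = 132.4611°C.
Linearly onto the Delisle scale: 150 + (132.4611 / 100) × (0 - 150) = -48.69°De.

-48.69°De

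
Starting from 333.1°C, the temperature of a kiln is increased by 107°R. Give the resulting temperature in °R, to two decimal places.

The 107°R change is an interval, so only the factor 5/9 applies: +107 × 5/9 = +59.4444°C.
Final Celsius temperature: 333.1000 + 59.4444 = 392.5444°C.
In Rankine: 392.5444 × 1.8 + 491.67 = 1198.25°R.

1198.25°R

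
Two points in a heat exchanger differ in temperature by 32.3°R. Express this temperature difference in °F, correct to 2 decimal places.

32.30°F

Rankine and Fahrenheit degrees are the same size, so the interval is unchanged: 32.30.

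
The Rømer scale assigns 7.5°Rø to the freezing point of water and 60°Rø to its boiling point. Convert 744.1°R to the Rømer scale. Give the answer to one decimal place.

First in Celsius: (744.1 - 491.67) × 5/9 = 140.2389°C.
Linearly onto the Rømer scale: 7.5 + (140.2389 / 100) × (60 - 7.5) = 81.1°Rø.

81.1°Rø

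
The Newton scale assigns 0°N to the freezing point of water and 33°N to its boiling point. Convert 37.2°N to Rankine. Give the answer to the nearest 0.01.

694.58°R

Linear interpolation between the fixed points: C = (37.2 - 0) × 100 / (33 - 0) = 112.7273°C.
Then 112.7273 × 1.8 + 491.67 = 694.58°R.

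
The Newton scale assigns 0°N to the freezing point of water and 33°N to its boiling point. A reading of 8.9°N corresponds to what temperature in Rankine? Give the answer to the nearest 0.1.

540.2°R

Linear interpolation between the fixed points: C = (8.9 - 0) × 100 / (33 - 0) = 26.9697°C.
Then 26.9697 × 1.8 + 491.67 = 540.2°R.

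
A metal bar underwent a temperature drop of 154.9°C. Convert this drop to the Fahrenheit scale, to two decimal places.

For a temperature interval the offset drops out; only the factor 1.8 applies.
154.9 × 1.8 = 278.82.

278.82°F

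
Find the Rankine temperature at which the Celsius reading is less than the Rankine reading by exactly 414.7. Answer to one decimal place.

318.5°R

Let R be the Rankine reading. The Celsius reading is C = 5/9·R - 273.15.
Require C - R = -414.7: (-4/9)·R - 273.15 = -414.7.
R = (-414.7 + 273.15) / (-4/9) = 318.5.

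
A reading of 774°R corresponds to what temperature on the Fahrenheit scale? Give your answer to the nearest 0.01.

In Celsius: (774 - 491.67) × 5/9 = 156.8500°C.
In Fahrenheit: 156.8500 × 1.8 + 32 = 314.33°F.

314.33°F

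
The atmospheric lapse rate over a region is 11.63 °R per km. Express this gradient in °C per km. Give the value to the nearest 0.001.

The quantity depends on a temperature interval, so only the ratio of degree sizes applies; the offset between the scales is irrelevant.
A change of 1°R is a change of 5/9°C, so 11.63 × 5/9 = 6.461.

6.461 °C/km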